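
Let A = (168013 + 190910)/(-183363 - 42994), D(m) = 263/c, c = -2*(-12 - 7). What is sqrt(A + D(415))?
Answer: sqrt(394750094351422)/8601566 ≈ 2.3098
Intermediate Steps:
c = 38 (c = -2*(-19) = 38)
D(m) = 263/38
A = -358923/226357 (A = 358923/(-226357) = 358923*(-1/226357) = -358923/226357 ≈ -1.5856)
sqrt(A + D(415)) = sqrt(-358923/226357 + 263/38) = sqrt(45892817/8601566) = sqrt(394750094351422)/8601566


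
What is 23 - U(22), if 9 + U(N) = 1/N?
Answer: 703/22 ≈ 31.955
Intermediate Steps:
U(N) = -9 + 1/N
23 - U(22) = 23 - (-9 + 1/22) = 23 - 1*(-197/22) = 23 + 197/22 = 703/22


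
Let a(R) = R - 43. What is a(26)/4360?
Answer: -17/4360 ≈ -0.0038991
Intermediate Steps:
a(R) = -43 + R
a(26)/4360 = (-43 + 26)/4360 = -17*1/4360 = -17/4360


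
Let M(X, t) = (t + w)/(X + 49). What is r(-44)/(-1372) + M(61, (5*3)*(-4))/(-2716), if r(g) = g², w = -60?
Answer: -516281/365981 ≈ -1.4107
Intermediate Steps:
M(X, t) = (-60 + t)/(49 + X) (M(X, t) = (t - 60)/(X + 49) = (-60 + t)/(49 + X))
r(-44)/(-1372) + M(61, (5*3)*(-4))/(-2716) = (-44)²/(-1372) + ((-60 + (5*3)*(-4))/(49 + 61))/(-2716) = 1936*(-1/1372) + ((-60 + 15*(-4))/110)*(-1/2716) = -484/343 + ((-60 - 60)/110)*(-1/2716) = -484/343 + ((1/110)*(-120))*(-1/2716) = -484/343 - 12/11*(-1/2716) = -484/343 + 3/7469 = -516281/365981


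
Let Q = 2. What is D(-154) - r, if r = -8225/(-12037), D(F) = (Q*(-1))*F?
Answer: 3699171/12037 ≈ 307.32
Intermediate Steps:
D(F) = -2*F (D(F) = (2*(-1))*F = -2*F)
r = 8225/12037 (r = -8225*(-1/12037) = 8225/12037 ≈ 0.68331)
D(-154) - r = -2*(-154) - 1*8225/12037 = 308 - 8225/12037 = 3699171/12037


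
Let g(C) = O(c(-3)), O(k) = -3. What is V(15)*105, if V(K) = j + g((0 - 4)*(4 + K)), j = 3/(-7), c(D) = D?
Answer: -360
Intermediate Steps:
g(C) = -3
j = -3/7 (j = 3*(-⅐) = -3/7 ≈ -0.42857)
V(K) = -24/7 (V(K) = -3/7 - 3 = -24/7)
V(15)*105 = -24/7*105 = -360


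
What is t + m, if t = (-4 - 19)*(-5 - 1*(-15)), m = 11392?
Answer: 11162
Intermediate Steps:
t = -230 (t = -23*(-5 + 15) = -23*10 = -230)
t + m = -230 + 11392 = 11162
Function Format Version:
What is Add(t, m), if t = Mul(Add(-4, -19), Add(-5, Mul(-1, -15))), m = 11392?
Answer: 11162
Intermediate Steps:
t = -230 (t = Mul(-23, Add(-5, 15)) = Mul(-23, 10) = -230)
Add(t, m) = Add(-230, 11392) = 11162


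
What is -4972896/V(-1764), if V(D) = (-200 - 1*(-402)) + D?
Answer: 2486448/781 ≈ 3183.7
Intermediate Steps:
V(D) = 202 + D (V(D) = (-200 + 402) + D = 202 + D)
-4972896/V(-1764) = -4972896/(202 - 1764) = -4972896/(-1562) = -4972896*(-1/1562) = 2486448/781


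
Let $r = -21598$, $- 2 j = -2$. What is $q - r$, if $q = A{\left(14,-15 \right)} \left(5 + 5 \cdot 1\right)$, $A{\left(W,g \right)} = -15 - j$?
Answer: $21438$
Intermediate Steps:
$j = 1$ ($j = \left(- \frac{1}{2}\right) \left(-2\right) = 1$)
$A{\left(W,g \right)} = -16$ ($A{\left(W,g \right)} = -15 - 1 = -16$)
$q = -160$ ($q = - 16 \left(5 + 5 \cdot 1\right) = - 16 \left(5 + 5\right) = \left(-16\right) 10 = -160$)
$q - r = -160 - -21598 = -160 + 21598 = 21438$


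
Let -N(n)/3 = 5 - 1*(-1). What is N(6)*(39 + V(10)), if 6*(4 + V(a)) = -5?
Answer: -615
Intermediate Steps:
V(a) = -29/6 (V(a) = -4 + (1/6)*(-5) = -4 - 5/6 = -29/6)
N(n) = -18 (N(n) = -3*(5 - 1*(-1)) = -3*(5 + 1) = -3*6 = -18)
N(6)*(39 + V(10)) = -18*(39 - 29/6) = -18*205/6 = -615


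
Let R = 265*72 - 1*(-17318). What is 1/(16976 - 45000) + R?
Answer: 1020017551/28024 ≈ 36398.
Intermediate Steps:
R = 36398 (R = 19080 + 17318 = 36398)
1/(16976 - 45000) + R = 1/(16976 - 45000) + 36398 = 1/(-28024) + 36398 = -1/28024 + 36398 = 1020017551/28024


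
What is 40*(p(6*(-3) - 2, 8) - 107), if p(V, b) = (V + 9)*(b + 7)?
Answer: -10880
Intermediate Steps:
p(V, b) = (7 + b)*(9 + V) (p(V, b) = (9 + V)*(7 + b) = (7 + b)*(9 + V))
40*(p(6*(-3) - 2, 8) - 107) = 40*((63 + 7*(6*(-3) - 2) + 9*8 + (6*(-3) - 2)*8) - 107) = 40*((63 + 7*(-18 - 2) + 72 + (-18 - 2)*8) - 107) = 40*((63 + 7*(-20) + 72 - 20*8) - 107) = 40*((63 - 140 + 72 - 160) - 107) = 40*(-165 - 107) = 40*(-272) = -10880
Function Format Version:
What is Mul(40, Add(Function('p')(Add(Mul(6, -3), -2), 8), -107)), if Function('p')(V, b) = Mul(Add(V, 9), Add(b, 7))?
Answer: -10880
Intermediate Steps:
Function('p')(V, b) = Mul(Add(7, b), Add(9, V)) (Function('p')(V, b) = Mul(Add(9, V), Add(7, b)) = Mul(Add(7, b), Add(9, V)))
Mul(40, Add(Function('p')(Add(Mul(6, -3), -2), 8), -107)) = Mul(40, Add(Add(63, Mul(7, Add(Mul(6, -3), -2)), Mul(9, 8), Mul(Add(Mul(6, -3), -2), 8)), -107)) = Mul(40, Add(Add(63, Mul(7, Add(-18, -2)), 72, Mul(Add(-18, -2), 8)), -107)) = Mul(40, Add(Add(63, Mul(7, -20), 72, Mul(-20, 8)), -107)) = Mul(40, Add(Add(63, -140, 72, -160), -107)) = Mul(40, Add(-165, -107)) = Mul(40, -272) = -10880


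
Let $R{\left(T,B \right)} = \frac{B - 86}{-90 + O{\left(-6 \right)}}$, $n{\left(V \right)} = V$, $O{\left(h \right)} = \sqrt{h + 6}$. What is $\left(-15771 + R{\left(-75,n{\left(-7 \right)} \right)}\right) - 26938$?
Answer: $- \frac{1281239}{30} \approx -42708.0$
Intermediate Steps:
$O{\left(h \right)} = \sqrt{6 + h}$
$R{\left(T,B \right)} = \frac{43}{45} - \frac{B}{90}$ ($R{\left(T,B \right)} = \frac{B - 86}{-90 + \sqrt{6 - 6}} = \frac{-86 + B}{-90 + \sqrt{0}} = \frac{-86 + B}{-90 + 0} = \frac{-86 + B}{-90} = \left(-86 + B\right) \left(- \frac{1}{90}\right) = \frac{43}{45} - \frac{B}{90}$)
$\left(-15771 + R{\left(-75,n{\left(-7 \right)} \right)}\right) - 26938 = \left(-15771 + \left(\frac{43}{45} - - \frac{7}{90}\right)\right) - 26938 = \left(-15771 + \left(\frac{43}{45} + \frac{7}{90}\right)\right) - 26938 = \left(-15771 + \frac{31}{30}\right) - 26938 = - \frac{473099}{30} - 26938 = - \frac{1281239}{30}$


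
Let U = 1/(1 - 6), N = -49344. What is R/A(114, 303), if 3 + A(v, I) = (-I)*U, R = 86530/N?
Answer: -216325/7105536 ≈ -0.030445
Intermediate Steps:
U = -1/5 (U = 1/(-5) = -1/5 ≈ -0.20000)
R = -43265/24672 (R = 86530/(-49344) = 86530*(-1/49344) = -43265/24672 ≈ -1.7536)
A(v, I) = -3 + I/5 (A(v, I) = -3 - I*(-1/5) = -3 + I/5)
R/A(114, 303) = -43265/(24672*(-3 + (1/5)*303)) = -43265/(24672*(-3 + 303/5)) = -43265/(24672*288/5) = -43265/24672*5/288 = -216325/7105536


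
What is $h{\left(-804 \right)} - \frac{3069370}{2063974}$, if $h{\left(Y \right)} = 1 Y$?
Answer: $- \frac{831252233}{1031987} \approx -805.49$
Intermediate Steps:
$h{\left(Y \right)} = Y$
$h{\left(-804 \right)} - \frac{3069370}{2063974} = -804 - \frac{3069370}{2063974} = -804 - \frac{1534685}{1031987} = - \frac{831252233}{1031987}$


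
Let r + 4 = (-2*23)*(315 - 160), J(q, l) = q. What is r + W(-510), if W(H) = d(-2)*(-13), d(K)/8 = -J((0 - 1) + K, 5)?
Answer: -7446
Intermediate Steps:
d(K) = 8 - 8*K (d(K) = 8*(-((0 - 1) + K)) = 8*(-(-1 + K)) = 8*(1 - K) = 8 - 8*K)
r = -7134 (r = -4 + (-2*23)*(315 - 160) = -4 - 46*155 = -4 - 7130 = -7134)
W(H) = -312 (W(H) = (8 - 8*(-2))*(-13) = (8 + 16)*(-13) = 24*(-13) = -312)
r + W(-510) = -7134 - 312 = -7446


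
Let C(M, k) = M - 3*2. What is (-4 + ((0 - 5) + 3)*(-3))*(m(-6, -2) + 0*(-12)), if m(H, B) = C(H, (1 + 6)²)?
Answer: -24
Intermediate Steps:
C(M, k) = -6 + M (C(M, k) = M - 6 = -6 + M)
m(H, B) = -6 + H
(-4 + ((0 - 5) + 3)*(-3))*(m(-6, -2) + 0*(-12)) = (-4 + ((0 - 5) + 3)*(-3))*((-6 - 6) + 0*(-12)) = (-4 + (-5 + 3)*(-3))*(-12 + 0) = (-4 - 2*(-3))*(-12) = (-4 + 6)*(-12) = 2*(-12) = -24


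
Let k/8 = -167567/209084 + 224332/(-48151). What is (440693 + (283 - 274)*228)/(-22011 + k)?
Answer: -1114345298268145/55509451673141 ≈ -20.075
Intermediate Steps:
k = -109945501010/2516900921 (k = 8*(-167567/209084 + 224332/(-48151)) = 8*(-167567*1/209084 + 224332*(-1/48151)) = 8*(-167567/209084 - 224332/48151) = 8*(-54972750505/10067603684) = -109945501010/2516900921 ≈ -43.683)
(440693 + (283 - 274)*228)/(-22011 + k) = (440693 + (283 - 274)*228)/(-22011 - 109945501010/2516900921) = (440693 + 9*228)/(-55509451673141/2516900921) = (440693 + 2052)*(-2516900921/55509451673141) = 442745*(-2516900921/55509451673141) = -1114345298268145/55509451673141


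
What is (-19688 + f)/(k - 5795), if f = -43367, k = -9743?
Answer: 63055/15538 ≈ 4.0581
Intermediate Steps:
(-19688 + f)/(k - 5795) = (-19688 - 43367)/(-9743 - 5795) = -63055/(-15538) = -63055*(-1/15538) = 63055/15538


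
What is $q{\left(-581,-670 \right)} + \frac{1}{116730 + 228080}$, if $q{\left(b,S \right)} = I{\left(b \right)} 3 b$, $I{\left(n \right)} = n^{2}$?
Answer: $- \frac{202875453858629}{344810} \approx -5.8837 \cdot 10^{8}$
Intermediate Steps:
$q{\left(b,S \right)} = 3 b^{3}$ ($q{\left(b,S \right)} = b^{2} \cdot 3 b = 3 b^{2} b = 3 b^{3}$)
$q{\left(-581,-670 \right)} + \frac{1}{116730 + 228080} = 3 \left(-581\right)^{3} + \frac{1}{116730 + 228080} = 3 \left(-196122941\right) + \frac{1}{344810} = -588368823 + \frac{1}{344810} = - \frac{202875453858629}{344810}$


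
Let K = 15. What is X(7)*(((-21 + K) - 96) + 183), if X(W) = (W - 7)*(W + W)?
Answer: 0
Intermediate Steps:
X(W) = 2*W*(-7 + W) (X(W) = (-7 + W)*(2*W) = 2*W*(-7 + W))
X(7)*(((-21 + K) - 96) + 183) = (2*7*(-7 + 7))*(((-21 + 15) - 96) + 183) = (2*7*0)*((-6 - 96) + 183) = 0*(-102 + 183) = 0*81 = 0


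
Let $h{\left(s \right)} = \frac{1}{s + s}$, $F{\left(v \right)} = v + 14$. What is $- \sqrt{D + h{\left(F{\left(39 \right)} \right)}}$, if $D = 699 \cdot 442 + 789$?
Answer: $- \frac{\sqrt{3480317398}}{106} \approx -556.55$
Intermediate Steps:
$F{\left(v \right)} = 14 + v$
$D = 309747$ ($D = 308958 + 789 = 309747$)
$h{\left(s \right)} = \frac{1}{2 s}$
$- \sqrt{D + h{\left(F{\left(39 \right)} \right)}} = - \sqrt{309747 + \frac{1}{2 \left(14 + 39\right)}} = - \sqrt{309747 + \frac{1}{2 \cdot 53}} = - \sqrt{309747 + \frac{1}{2} \cdot \frac{1}{53}} = - \sqrt{309747 + \frac{1}{106}} = - \sqrt{\frac{32833183}{106}} = - \frac{\sqrt{3480317398}}{106}$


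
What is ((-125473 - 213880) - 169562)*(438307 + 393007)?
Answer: -423068164310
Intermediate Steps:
((-125473 - 213880) - 169562)*(438307 + 393007) = (-339353 - 169562)*831314 = -508915*831314 = -423068164310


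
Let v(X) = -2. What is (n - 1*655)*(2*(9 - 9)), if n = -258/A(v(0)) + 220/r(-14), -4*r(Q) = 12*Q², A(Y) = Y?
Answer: 0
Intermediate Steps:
r(Q) = -3*Q²
n = 18908/147 (n = -258/(-2) + 220/((-3*(-14)²)) = -258*(-½) + 220/((-3*196)) = 129 + 220/(-588) = 129 + 220*(-1/588) = 129 - 55/147 = 18908/147 ≈ 128.63)
(n - 1*655)*(2*(9 - 9)) = (18908/147 - 1*655)*(2*(9 - 9)) = (18908/147 - 655)*(2*0) = -77377/147*0 = 0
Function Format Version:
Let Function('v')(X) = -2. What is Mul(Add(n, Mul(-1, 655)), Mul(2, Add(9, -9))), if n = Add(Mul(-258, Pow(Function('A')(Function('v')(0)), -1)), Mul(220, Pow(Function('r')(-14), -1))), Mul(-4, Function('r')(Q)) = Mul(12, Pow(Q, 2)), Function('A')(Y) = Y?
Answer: 0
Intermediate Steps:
Function('r')(Q) = Mul(-3, Pow(Q, 2)) (Function('r')(Q) = Mul(Rational(-1, 4), Mul(12, Pow(Q, 2))) = Mul(-3, Pow(Q, 2)))
n = Rational(18908, 147) (n = Add(Mul(-258, Pow(-2, -1)), Mul(220, Pow(Mul(-3, Pow(-14, 2)), -1))) = Add(Mul(-258, Rational(-1, 2)), Mul(220, Pow(Mul(-3, 196), -1))) = Add(129, Mul(220, Pow(-588, -1))) = Add(129, Mul(220, Rational(-1, 588))) = Add(129, Rational(-55, 147)) = Rational(18908, 147) ≈ 128.63)
Mul(Add(n, Mul(-1, 655)), Mul(2, Add(9, -9))) = Mul(Add(Rational(18908, 147), Mul(-1, 655)), Mul(2, Add(9, -9))) = Mul(Add(Rational(18908, 147), -655), Mul(2, 0)) = Mul(Rational(-77377, 147), 0) = 0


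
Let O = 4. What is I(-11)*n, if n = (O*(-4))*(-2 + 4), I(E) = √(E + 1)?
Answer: -32*I*√10 ≈ -101.19*I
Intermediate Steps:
I(E) = √(1 + E)
n = -32 (n = (4*(-4))*(-2 + 4) = -16*2 = -32)
I(-11)*n = √(1 - 11)*(-32) = √(-10)*(-32) = (I*√10)*(-32) = -32*I*√10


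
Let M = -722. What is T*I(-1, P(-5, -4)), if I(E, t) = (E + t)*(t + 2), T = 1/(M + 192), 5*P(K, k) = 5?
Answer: 0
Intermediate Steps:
P(K, k) = 1 (P(K, k) = (⅕)*5 = 1)
T = -1/530 (T = 1/(-722 + 192) = 1/(-530) = -1/530 ≈ -0.0018868)
I(E, t) = (2 + t)*(E + t) (I(E, t) = (E + t)*(2 + t) = (2 + t)*(E + t))
T*I(-1, P(-5, -4)) = -(1² + 2*(-1) + 2*1 - 1*1)/530 = -(1 - 2 + 2 - 1)/530 = -1/530*0 = 0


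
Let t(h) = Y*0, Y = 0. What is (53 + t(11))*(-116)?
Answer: -6148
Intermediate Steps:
t(h) = 0 (t(h) = 0*0 = 0)
(53 + t(11))*(-116) = (53 + 0)*(-116) = 53*(-116) = -6148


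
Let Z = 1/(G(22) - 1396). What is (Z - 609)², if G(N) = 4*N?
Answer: 634528544329/1710864 ≈ 3.7088e+5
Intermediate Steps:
Z = -1/1308 (Z = 1/(4*22 - 1396) = 1/(88 - 1396) = 1/(-1308) = -1/1308 ≈ -0.00076453)
(Z - 609)² = (-1/1308 - 609)² = (-796573/1308)² = 634528544329/1710864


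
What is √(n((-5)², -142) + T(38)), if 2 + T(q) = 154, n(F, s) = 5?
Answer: √157 ≈ 12.530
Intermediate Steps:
T(q) = 152 (T(q) = -2 + 154 = 152)
√(n((-5)², -142) + T(38)) = √(5 + 152) = √157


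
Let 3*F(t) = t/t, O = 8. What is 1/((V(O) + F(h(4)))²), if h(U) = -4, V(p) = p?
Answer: 9/625 ≈ 0.014400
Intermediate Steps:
F(t) = ⅓ (F(t) = (t/t)/3 = (⅓)*1 = ⅓)
1/((V(O) + F(h(4)))²) = 1/((8 + ⅓)²) = 1/((25/3)²) = 1/(625/9) = 9/625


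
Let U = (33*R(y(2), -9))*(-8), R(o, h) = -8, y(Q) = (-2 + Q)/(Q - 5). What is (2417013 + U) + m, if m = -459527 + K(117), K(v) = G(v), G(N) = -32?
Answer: 1959566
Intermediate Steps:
K(v) = -32
y(Q) = (-2 + Q)/(-5 + Q)
m = -459559 (m = -459527 - 32 = -459559)
U = 2112 (U = (33*(-8))*(-8) = -264*(-8) = 2112)
(2417013 + U) + m = (2417013 + 2112) - 459559 = 2419125 - 459559 = 1959566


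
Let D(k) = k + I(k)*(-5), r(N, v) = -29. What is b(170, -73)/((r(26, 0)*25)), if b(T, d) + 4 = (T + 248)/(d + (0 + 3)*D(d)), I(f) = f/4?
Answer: 1964/52925 ≈ 0.037109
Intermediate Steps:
I(f) = f/4 (I(f) = f*(¼) = f/4)
D(k) = -k/4 (D(k) = k + (k/4)*(-5) = k - 5*k/4 = -k/4)
b(T, d) = -4 + 4*(248 + T)/d (b(T, d) = -4 + (T + 248)/(d + (0 + 3)*(-d/4)) = -4 + (248 + T)/(d + 3*(-d/4)) = -4 + (248 + T)/(d - 3*d/4) = -4 + (248 + T)/((d/4)) = -4 + (248 + T)*(4/d) = -4 + 4*(248 + T)/d)
b(170, -73)/((r(26, 0)*25)) = (4*(248 + 170 - 1*(-73))/(-73))/((-29*25)) = (4*(-1/73)*(248 + 170 + 73))/(-725) = (4*(-1/73)*491)*(-1/725) = -1964/73*(-1/725) = 1964/52925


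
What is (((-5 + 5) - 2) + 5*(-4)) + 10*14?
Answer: 118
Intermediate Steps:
(((-5 + 5) - 2) + 5*(-4)) + 10*14 = ((0 - 2) - 20) + 140 = (-2 - 20) + 140 = -22 + 140 = 118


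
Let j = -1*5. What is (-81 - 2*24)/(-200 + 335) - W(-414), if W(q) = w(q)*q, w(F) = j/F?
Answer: 182/45 ≈ 4.0444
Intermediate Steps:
j = -5
w(F) = -5/F
W(q) = -5 (W(q) = (-5/q)*q = -5)
(-81 - 2*24)/(-200 + 335) - W(-414) = (-81 - 2*24)/(-200 + 335) - 1*(-5) = (-81 - 48)/135 + 5 = -129*1/135 + 5 = -43/45 + 5 = 182/45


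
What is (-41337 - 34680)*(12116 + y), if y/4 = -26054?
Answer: 7001165700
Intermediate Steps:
y = -104216 (y = 4*(-26054) = -104216)
(-41337 - 34680)*(12116 + y) = (-41337 - 34680)*(12116 - 104216) = -76017*(-92100) = 7001165700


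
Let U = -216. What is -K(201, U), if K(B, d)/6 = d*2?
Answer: 2592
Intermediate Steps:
K(B, d) = 12*d (K(B, d) = 6*(d*2) = 6*(2*d) = 12*d)
-K(201, U) = -12*(-216) = -1*(-2592) = 2592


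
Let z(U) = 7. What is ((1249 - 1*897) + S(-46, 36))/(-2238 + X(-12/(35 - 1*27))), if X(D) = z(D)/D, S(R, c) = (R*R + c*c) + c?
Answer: -1425/841 ≈ -1.6944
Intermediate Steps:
S(R, c) = c + R**2 + c**2 (S(R, c) = (R**2 + c**2) + c = c + R**2 + c**2)
X(D) = 7/D
((1249 - 1*897) + S(-46, 36))/(-2238 + X(-12/(35 - 1*27))) = ((1249 - 1*897) + (36 + (-46)**2 + 36**2))/(-2238 + 7/((-12/(35 - 1*27)))) = ((1249 - 897) + (36 + 2116 + 1296))/(-2238 + 7/((-12/(35 - 27)))) = (352 + 3448)/(-2238 + 7/((-12/8))) = 3800/(-2238 + 7/((-12*1/8))) = 3800/(-2238 + 7/(-3/2)) = 3800/(-2238 + 7*(-2/3)) = 3800/(-2238 - 14/3) = 3800/(-6728/3) = 3800*(-3/6728) = -1425/841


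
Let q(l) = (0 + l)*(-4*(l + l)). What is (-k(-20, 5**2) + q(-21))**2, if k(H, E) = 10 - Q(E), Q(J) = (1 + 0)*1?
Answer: 12510369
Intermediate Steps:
Q(J) = 1 (Q(J) = 1*1 = 1)
k(H, E) = 9 (k(H, E) = 10 - 1*1 = 10 - 1 = 9)
q(l) = -8*l**2 (q(l) = l*(-8*l) = -8*l**2)
(-k(-20, 5**2) + q(-21))**2 = (-1*9 - 8*(-21)**2)**2 = (-9 - 8*441)**2 = (-9 - 3528)**2 = (-3537)**2 = 12510369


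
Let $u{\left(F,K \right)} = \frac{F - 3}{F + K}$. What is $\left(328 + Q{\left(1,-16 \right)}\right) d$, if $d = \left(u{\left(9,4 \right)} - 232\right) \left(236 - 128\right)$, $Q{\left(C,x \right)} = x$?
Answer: $-7801920$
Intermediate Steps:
$u{\left(F,K \right)} = \frac{-3 + F}{F + K}$
$d = - \frac{325080}{13}$ ($d = \left(\frac{-3 + 9}{9 + 4} - 232\right) \left(236 - 128\right) = \left(\frac{1}{13} \cdot 6 - 232\right) 108 = \left(\frac{6}{13} - 232\right) 108 = \left(- \frac{3010}{13}\right) 108 = - \frac{325080}{13} \approx -25006.0$)
$\left(328 + Q{\left(1,-16 \right)}\right) d = \left(328 - 16\right) \left(- \frac{325080}{13}\right) = 312 \left(- \frac{325080}{13}\right) = -7801920$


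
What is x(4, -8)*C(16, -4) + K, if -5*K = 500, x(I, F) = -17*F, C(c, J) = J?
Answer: -644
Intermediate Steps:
K = -100 (K = -1/5*500 = -100)
x(4, -8)*C(16, -4) + K = -17*(-8)*(-4) - 100 = 136*(-4) - 100 = -544 - 100 = -644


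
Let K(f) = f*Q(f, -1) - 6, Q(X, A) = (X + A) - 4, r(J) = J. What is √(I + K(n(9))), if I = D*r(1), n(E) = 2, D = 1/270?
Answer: I*√97170/90 ≈ 3.4636*I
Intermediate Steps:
D = 1/270 ≈ 0.0037037
Q(X, A) = -4 + A + X (Q(X, A) = (A + X) - 4 = -4 + A + X)
I = 1/270 (I = (1/270)*1 = 1/270 ≈ 0.0037037)
K(f) = -6 + f*(-5 + f) (K(f) = f*(-4 - 1 + f) - 6 = f*(-5 + f) - 6 = -6 + f*(-5 + f))
√(I + K(n(9))) = √(1/270 + (-6 + 2*(-5 + 2))) = √(1/270 + (-6 + 2*(-3))) = √(1/270 + (-6 - 6)) = √(1/270 - 12) = √(-3239/270) = I*√97170/90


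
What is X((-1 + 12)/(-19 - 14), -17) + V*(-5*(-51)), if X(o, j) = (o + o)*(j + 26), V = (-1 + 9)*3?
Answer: 6114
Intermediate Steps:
V = 24 (V = 8*3 = 24)
X(o, j) = 2*o*(26 + j) (X(o, j) = (2*o)*(26 + j) = 2*o*(26 + j))
X((-1 + 12)/(-19 - 14), -17) + V*(-5*(-51)) = 2*((-1 + 12)/(-19 - 14))*(26 - 17) + 24*(-5*(-51)) = 2*(11/(-33))*9 + 24*255 = 2*(11*(-1/33))*9 + 6120 = 2*(-1/3)*9 + 6120 = -6 + 6120 = 6114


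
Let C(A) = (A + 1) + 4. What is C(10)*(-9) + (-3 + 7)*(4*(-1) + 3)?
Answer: -139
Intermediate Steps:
C(A) = 5 + A (C(A) = (1 + A) + 4 = 5 + A)
C(10)*(-9) + (-3 + 7)*(4*(-1) + 3) = (5 + 10)*(-9) + (-3 + 7)*(4*(-1) + 3) = 15*(-9) + 4*(-4 + 3) = -135 + 4*(-1) = -135 - 4 = -139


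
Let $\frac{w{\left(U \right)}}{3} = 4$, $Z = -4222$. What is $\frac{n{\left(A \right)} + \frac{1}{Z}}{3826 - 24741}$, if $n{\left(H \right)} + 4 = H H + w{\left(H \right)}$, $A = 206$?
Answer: $- \frac{179198567}{88303130} \approx -2.0294$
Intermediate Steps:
$w{\left(U \right)} = 12$ ($w{\left(U \right)} = 3 \cdot 4 = 12$)
$n{\left(H \right)} = 8 + H^{2}$ ($n{\left(H \right)} = -4 + \left(H H + 12\right) = -4 + \left(H^{2} + 12\right) = -4 + \left(12 + H^{2}\right) = 8 + H^{2}$)
$\frac{n{\left(A \right)} + \frac{1}{Z}}{3826 - 24741} = \frac{\left(8 + 206^{2}\right) + \frac{1}{-4222}}{3826 - 24741} = \frac{\left(8 + 42436\right) - \frac{1}{4222}}{-20915} = \left(42444 - \frac{1}{4222}\right) \left(- \frac{1}{20915}\right) = \frac{179198567}{4222} \left(- \frac{1}{20915}\right) = - \frac{179198567}{88303130}$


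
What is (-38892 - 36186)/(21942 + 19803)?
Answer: -25026/13915 ≈ -1.7985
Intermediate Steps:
(-38892 - 36186)/(21942 + 19803) = -75078/41745 = -75078*1/41745 = -25026/13915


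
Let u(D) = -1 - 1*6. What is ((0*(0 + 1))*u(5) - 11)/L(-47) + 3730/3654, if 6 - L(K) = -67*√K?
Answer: 393429853/385531713 + 737*I*√47/211019 ≈ 1.0205 + 0.023944*I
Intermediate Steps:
L(K) = 6 + 67*√K (L(K) = 6 - (-67)*√K = 6 + 67*√K)
u(D) = -7 (u(D) = -1 - 6 = -7)
((0*(0 + 1))*u(5) - 11)/L(-47) + 3730/3654 = ((0*(0 + 1))*(-7) - 11)/(6 + 67*√(-47)) + 3730/3654 = ((0*1)*(-7) - 11)/(6 + 67*(I*√47)) + 3730*(1/3654) = (0*(-7) - 11)/(6 + 67*I*√47) + 1865/1827 = (0 - 11)/(6 + 67*I*√47) + 1865/1827 = -11/(6 + 67*I*√47) + 1865/1827 = 1865/1827 - 11/(6 + 67*I*√47)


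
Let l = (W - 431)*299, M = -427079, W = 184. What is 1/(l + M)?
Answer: -1/500932 ≈ -1.9963e-6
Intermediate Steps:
l = -73853 (l = (184 - 431)*299 = -247*299 = -73853)
1/(l + M) = 1/(-73853 - 427079) = 1/(-500932) = -1/500932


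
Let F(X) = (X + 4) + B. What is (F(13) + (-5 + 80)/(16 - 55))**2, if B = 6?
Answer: 75076/169 ≈ 444.24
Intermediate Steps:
F(X) = 10 + X (F(X) = (X + 4) + 6 = (4 + X) + 6 = 10 + X)
(F(13) + (-5 + 80)/(16 - 55))**2 = ((10 + 13) + (-5 + 80)/(16 - 55))**2 = (23 + 75/(-39))**2 = (23 + 75*(-1/39))**2 = (23 - 25/13)**2 = (274/13)**2 = 75076/169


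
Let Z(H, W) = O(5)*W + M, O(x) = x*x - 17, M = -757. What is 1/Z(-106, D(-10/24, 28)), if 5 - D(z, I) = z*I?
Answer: -3/1871 ≈ -0.0016034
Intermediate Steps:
O(x) = -17 + x**2 (O(x) = x**2 - 17 = -17 + x**2)
D(z, I) = 5 - I*z (D(z, I) = 5 - z*I = 5 - I*z)
Z(H, W) = -757 + 8*W (Z(H, W) = (-17 + 5**2)*W - 757 = (-17 + 25)*W - 757 = 8*W - 757 = -757 + 8*W)
1/Z(-106, D(-10/24, 28)) = 1/(-757 + 8*(5 - 1*28*(-10/24))) = 1/(-757 + 8*(5 - 1*28*(-10*1/24))) = 1/(-757 + 8*(5 - 1*28*(-5/12))) = 1/(-757 + 8*(5 + 35/3)) = 1/(-757 + 8*(50/3)) = 1/(-757 + 400/3) = 1/(-1871/3) = -3/1871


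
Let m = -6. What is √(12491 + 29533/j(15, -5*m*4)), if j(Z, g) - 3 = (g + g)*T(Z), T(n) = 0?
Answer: √201018/3 ≈ 149.45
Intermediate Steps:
j(Z, g) = 3 (j(Z, g) = 3 + (g + g)*0 = 3 + (2*g)*0 = 3 + 0 = 3)
√(12491 + 29533/j(15, -5*m*4)) = √(12491 + 29533/3) = √(67006/3) = √201018/3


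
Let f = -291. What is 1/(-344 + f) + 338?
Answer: 214629/635 ≈ 338.00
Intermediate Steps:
1/(-344 + f) + 338 = 1/(-344 - 291) + 338 = 1/(-635) + 338 = -1/635 + 338 = 214629/635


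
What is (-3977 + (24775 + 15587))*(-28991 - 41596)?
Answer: -2568307995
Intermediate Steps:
(-3977 + (24775 + 15587))*(-28991 - 41596) = (-3977 + 40362)*(-70587) = 36385*(-70587) = -2568307995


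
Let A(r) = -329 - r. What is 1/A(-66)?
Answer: -1/263 ≈ -0.0038023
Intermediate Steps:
1/A(-66) = 1/(-329 - 1*(-66)) = 1/(-329 + 66) = 1/(-263) = -1/263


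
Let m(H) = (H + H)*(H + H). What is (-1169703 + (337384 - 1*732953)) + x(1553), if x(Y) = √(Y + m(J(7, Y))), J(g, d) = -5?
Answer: -1565272 + √1653 ≈ -1.5652e+6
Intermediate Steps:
m(H) = 4*H² (m(H) = (2*H)*(2*H) = 4*H²)
x(Y) = √(100 + Y) (x(Y) = √(Y + 4*(-5)²) = √(Y + 4*25) = √(Y + 100) = √(100 + Y))
(-1169703 + (337384 - 1*732953)) + x(1553) = (-1169703 + (337384 - 1*732953)) + √(100 + 1553) = (-1169703 + (337384 - 732953)) + √1653 = (-1169703 - 395569) + √1653 = -1565272 + √1653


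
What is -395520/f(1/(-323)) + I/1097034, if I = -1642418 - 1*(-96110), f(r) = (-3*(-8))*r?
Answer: 973259052842/182839 ≈ 5.3230e+6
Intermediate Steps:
f(r) = 24*r
I = -1546308 (I = -1642418 + 96110 = -1546308)
-395520/f(1/(-323)) + I/1097034 = -395520/(24/(-323)) - 1546308/1097034 = -395520/(24*(-1/323)) - 1546308*1/1097034 = -395520/(-24/323) - 257718/182839 = -395520*(-323/24) - 257718/182839 = 5323040 - 257718/182839 = 973259052842/182839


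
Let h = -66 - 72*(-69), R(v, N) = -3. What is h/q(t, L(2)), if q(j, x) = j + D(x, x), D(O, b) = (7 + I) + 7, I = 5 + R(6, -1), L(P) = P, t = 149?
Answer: 1634/55 ≈ 29.709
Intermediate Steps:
h = 4902 (h = -66 + 4968 = 4902)
I = 2 (I = 5 - 3 = 2)
D(O, b) = 16 (D(O, b) = (7 + 2) + 7 = 9 + 7 = 16)
q(j, x) = 16 + j (q(j, x) = j + 16 = 16 + j)
h/q(t, L(2)) = 4902/(16 + 149) = 4902/165 = 4902*(1/165) = 1634/55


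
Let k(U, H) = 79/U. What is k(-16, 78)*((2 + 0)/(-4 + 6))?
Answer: -79/16 ≈ -4.9375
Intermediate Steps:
k(-16, 78)*((2 + 0)/(-4 + 6)) = (79/(-16))*((2 + 0)/(-4 + 6)) = (79*(-1/16))*(2/2) = -79/(8*2) = -79/16*1 = -79/16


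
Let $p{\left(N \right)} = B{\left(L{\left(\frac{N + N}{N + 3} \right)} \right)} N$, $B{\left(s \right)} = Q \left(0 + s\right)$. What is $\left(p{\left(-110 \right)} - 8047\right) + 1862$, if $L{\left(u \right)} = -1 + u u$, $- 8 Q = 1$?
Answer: $- \frac{281215955}{45796} \approx -6140.6$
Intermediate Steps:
$Q = - \frac{1}{8}$ ($Q = \left(- \frac{1}{8}\right) 1 = - \frac{1}{8} \approx -0.125$)
$L{\left(u \right)} = -1 + u^{2}$
$B{\left(s \right)} = - \frac{s}{8}$ ($B{\left(s \right)} = - \frac{0 + s}{8} = - \frac{s}{8}$)
$p{\left(N \right)} = N \left(\frac{1}{8} - \frac{N^{2}}{2 \left(3 + N\right)^{2}}\right)$ ($p{\left(N \right)} = - \frac{-1 + \left(\frac{N + N}{N + 3}\right)^{2}}{8} N = - \frac{-1 + \left(\frac{2 N}{3 + N}\right)^{2}}{8} N = - \frac{-1 + \frac{4 N^{2}}{\left(3 + N\right)^{2}}}{8} N = \left(\frac{1}{8} - \frac{N^{2}}{2 \left(3 + N\right)^{2}}\right) N = N \left(\frac{1}{8} - \frac{N^{2}}{2 \left(3 + N\right)^{2}}\right)$)
$\left(p{\left(-110 \right)} - 8047\right) + 1862 = \left(\left(\frac{1}{8} \left(-110\right) - \frac{\left(-110\right)^{3}}{2 \left(3 - 110\right)^{2}}\right) - 8047\right) + 1862 = \left(\left(- \frac{55}{4} - - \frac{665500}{11449}\right) - 8047\right) + 1862 = \left(\left(- \frac{55}{4} - \left(-665500\right) \frac{1}{11449}\right) - 8047\right) + 1862 = \left(\left(- \frac{55}{4} + \frac{665500}{11449}\right) - 8047\right) + 1862 = \left(\frac{2032305}{45796} - 8047\right) + 1862 = - \frac{366488107}{45796} + 1862 = - \frac{281215955}{45796}$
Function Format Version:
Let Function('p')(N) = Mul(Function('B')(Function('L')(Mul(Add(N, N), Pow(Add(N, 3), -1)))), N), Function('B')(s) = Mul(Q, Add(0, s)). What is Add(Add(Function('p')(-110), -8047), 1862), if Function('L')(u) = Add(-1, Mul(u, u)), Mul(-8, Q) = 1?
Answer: Rational(-281215955, 45796) ≈ -6140.6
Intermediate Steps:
Q = Rational(-1, 8) (Q = Mul(Rational(-1, 8), 1) = Rational(-1, 8) ≈ -0.12500)
Function('L')(u) = Add(-1, Pow(u, 2))
Function('B')(s) = Mul(Rational(-1, 8), s) (Function('B')(s) = Mul(Rational(-1, 8), Add(0, s)) = Mul(Rational(-1, 8), s))
Function('p')(N) = Mul(N, Add(Rational(1, 8), Mul(Rational(-1, 2), Pow(N, 2), Pow(Add(3, N), -2)))) (Function('p')(N) = Mul(Mul(Rational(-1, 8), Add(-1, Pow(Mul(Add(N, N), Pow(Add(N, 3), -1)), 2))), N) = Mul(Mul(Rational(-1, 8), Add(-1, Pow(Mul(Mul(2, N), Pow(Add(3, N), -1)), 2))), N) = Mul(Mul(Rational(-1, 8), Add(-1, Pow(Mul(2, N, Pow(Add(3, N), -1)), 2))), N) = Mul(Mul(Rational(-1, 8), Add(-1, Mul(4, Pow(N, 2), Pow(Add(3, N), -2)))), N) = Mul(Add(Rational(1, 8), Mul(Rational(-1, 2), Pow(N, 2), Pow(Add(3, N), -2))), N) = Mul(N, Add(Rational(1, 8), Mul(Rational(-1, 2), Pow(N, 2), Pow(Add(3, N), -2)))))
Add(Add(Function('p')(-110), -8047), 1862) = Add(Add(Add(Mul(Rational(1, 8), -110), Mul(Rational(-1, 2), Pow(-110, 3), Pow(Add(3, -110), -2))), -8047), 1862) = Add(Add(Add(Rational(-55, 4), Mul(Rational(-1, 2), -1331000, Pow(-107, -2))), -8047), 1862) = Add(Add(Add(Rational(-55, 4), Mul(Rational(-1, 2), -1331000, Rational(1, 11449))), -8047), 1862) = Add(Add(Add(Rational(-55, 4), Rational(665500, 11449)), -8047), 1862) = Add(Add(Rational(2032305, 45796), -8047), 1862) = Add(Rational(-366488107, 45796), 1862) = Rational(-281215955, 45796)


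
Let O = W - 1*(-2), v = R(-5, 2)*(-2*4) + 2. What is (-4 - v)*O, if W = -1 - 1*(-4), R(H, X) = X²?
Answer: 130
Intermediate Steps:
W = 3 (W = -1 + 4 = 3)
v = -30 (v = 2²*(-2*4) + 2 = 4*(-8) + 2 = -32 + 2 = -30)
O = 5 (O = 3 - 1*(-2) = 3 + 2 = 5)
(-4 - v)*O = (-4 - 1*(-30))*5 = (-4 + 30)*5 = 26*5 = 130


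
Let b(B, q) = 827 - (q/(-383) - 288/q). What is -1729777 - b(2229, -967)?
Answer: -640947182651/370361 ≈ -1.7306e+6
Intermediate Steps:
b(B, q) = 827 + 288/q + q/383 (b(B, q) = 827 - (q*(-1/383) - 288/q) = 827 - (-q/383 - 288/q) = 827 - (-288/q - q/383) = 827 + (288/q + q/383) = 827 + 288/q + q/383)
-1729777 - b(2229, -967) = -1729777 - (827 + 288/(-967) + (1/383)*(-967)) = -1729777 - (827 + 288*(-1/967) - 967/383) = -1729777 - (827 - 288/967 - 967/383) = -1729777 - 1*305243154/370361 = -1729777 - 305243154/370361 = -640947182651/370361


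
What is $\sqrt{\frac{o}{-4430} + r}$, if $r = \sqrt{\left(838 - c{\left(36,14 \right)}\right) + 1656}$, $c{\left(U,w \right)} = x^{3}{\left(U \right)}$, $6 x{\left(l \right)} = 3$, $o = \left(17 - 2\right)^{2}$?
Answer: $\frac{\sqrt{-39870 + 196249 \sqrt{39902}}}{886} \approx 7.0631$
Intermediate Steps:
$o = 225$ ($o = 15^{2} = 225$)
$x{\left(l \right)} = \frac{1}{2}$ ($x{\left(l \right)} = \frac{1}{6} \cdot 3 = \frac{1}{2}$)
$c{\left(U,w \right)} = \frac{1}{8}$ ($c{\left(U,w \right)} = \left(\frac{1}{2}\right)^{3} = \frac{1}{8}$)
$r = \frac{\sqrt{39902}}{4}$ ($r = \sqrt{\left(838 - \frac{1}{8}\right) + 1656} = \sqrt{\frac{6703}{8} + 1656} = \sqrt{\frac{19951}{8}} = \frac{\sqrt{39902}}{4} \approx 49.939$)
$\sqrt{\frac{o}{-4430} + r} = \sqrt{\frac{225}{-4430} + \frac{\sqrt{39902}}{4}} = \sqrt{225 \left(- \frac{1}{4430}\right) + \frac{\sqrt{39902}}{4}} = \sqrt{- \frac{45}{886} + \frac{\sqrt{39902}}{4}}$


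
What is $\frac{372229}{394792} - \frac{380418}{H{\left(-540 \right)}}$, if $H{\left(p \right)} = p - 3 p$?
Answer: $- \frac{6240998989}{17765640} \approx -351.3$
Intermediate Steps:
$H{\left(p \right)} = - 2 p$
$\frac{372229}{394792} - \frac{380418}{H{\left(-540 \right)}} = \frac{372229}{394792} - \frac{380418}{\left(-2\right) \left(-540\right)} = 372229 \cdot \frac{1}{394792} - \frac{380418}{1080} = \frac{372229}{394792} - \frac{63403}{180} = - \frac{6240998989}{17765640}$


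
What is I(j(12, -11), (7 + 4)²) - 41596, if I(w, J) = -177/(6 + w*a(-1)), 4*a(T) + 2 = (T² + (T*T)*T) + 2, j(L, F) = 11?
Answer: -83251/2 ≈ -41626.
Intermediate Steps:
a(T) = T²/4 + T³/4 (a(T) = -½ + ((T² + (T*T)*T) + 2)/4 = -½ + ((T² + T²*T) + 2)/4 = -½ + ((T² + T³) + 2)/4 = -½ + (2 + T² + T³)/4 = -½ + (½ + T²/4 + T³/4) = T²/4 + T³/4)
I(w, J) = -59/2 (I(w, J) = -177/(6 + w*((¼)*(-1)²*(1 - 1))) = -177/(6 + w*((¼)*1*0)) = -177/(6 + w*0) = -177/(6 + 0) = -177/6 = -177*⅙ = -59/2)
I(j(12, -11), (7 + 4)²) - 41596 = -59/2 - 41596 = -83251/2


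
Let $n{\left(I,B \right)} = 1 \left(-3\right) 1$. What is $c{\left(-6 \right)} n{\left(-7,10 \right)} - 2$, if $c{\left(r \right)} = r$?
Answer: $16$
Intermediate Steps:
$n{\left(I,B \right)} = -3$ ($n{\left(I,B \right)} = \left(-3\right) 1 = -3$)
$c{\left(-6 \right)} n{\left(-7,10 \right)} - 2 = \left(-6\right) \left(-3\right) - 2 = 18 - 2 = 16$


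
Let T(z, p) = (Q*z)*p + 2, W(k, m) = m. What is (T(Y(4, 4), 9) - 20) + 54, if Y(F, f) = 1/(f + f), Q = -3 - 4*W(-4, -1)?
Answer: 297/8 ≈ 37.125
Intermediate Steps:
Q = 1 (Q = -3 - 4*(-1) = -3 + 4 = 1)
Y(F, f) = 1/(2*f)
T(z, p) = 2 + p*z (T(z, p) = (1*z)*p + 2 = z*p + 2 = p*z + 2 = 2 + p*z)
(T(Y(4, 4), 9) - 20) + 54 = ((2 + 9*((1/2)/4)) - 20) + 54 = ((2 + 9*((1/2)*(1/4))) - 20) + 54 = ((2 + 9*(1/8)) - 20) + 54 = ((2 + 9/8) - 20) + 54 = (25/8 - 20) + 54 = -135/8 + 54 = 297/8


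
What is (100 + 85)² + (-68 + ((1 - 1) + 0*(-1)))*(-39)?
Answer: 36877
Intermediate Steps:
(100 + 85)² + (-68 + ((1 - 1) + 0*(-1)))*(-39) = 185² + (-68 + (0 + 0))*(-39) = 34225 + (-68 + 0)*(-39) = 34225 - 68*(-39) = 34225 + 2652 = 36877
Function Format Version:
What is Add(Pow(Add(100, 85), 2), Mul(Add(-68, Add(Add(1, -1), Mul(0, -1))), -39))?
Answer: 36877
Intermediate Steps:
Add(Pow(Add(100, 85), 2), Mul(Add(-68, Add(Add(1, -1), Mul(0, -1))), -39)) = Add(Pow(185, 2), Mul(Add(-68, Add(0, 0)), -39)) = Add(34225, Mul(Add(-68, 0), -39)) = Add(34225, Mul(-68, -39)) = Add(34225, 2652) = 36877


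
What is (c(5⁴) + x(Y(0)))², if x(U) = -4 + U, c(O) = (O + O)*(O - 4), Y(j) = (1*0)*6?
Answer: 602557852516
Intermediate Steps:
Y(j) = 0 (Y(j) = 0*6 = 0)
c(O) = 2*O*(-4 + O) (c(O) = (2*O)*(-4 + O) = 2*O*(-4 + O))
(c(5⁴) + x(Y(0)))² = (2*5⁴*(-4 + 5⁴) + (-4 + 0))² = (2*625*(-4 + 625) - 4)² = (2*625*621 - 4)² = (776250 - 4)² = 776246² = 602557852516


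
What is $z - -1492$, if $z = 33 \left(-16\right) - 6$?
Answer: $958$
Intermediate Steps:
$z = -534$ ($z = -528 - 6 = -534$)
$z - -1492 = -534 - -1492 = -534 + 1492 = 958$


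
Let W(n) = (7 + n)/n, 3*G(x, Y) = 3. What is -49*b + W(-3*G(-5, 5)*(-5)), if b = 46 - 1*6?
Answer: -29378/15 ≈ -1958.5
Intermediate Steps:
G(x, Y) = 1 (G(x, Y) = (⅓)*3 = 1)
W(n) = (7 + n)/n
b = 40 (b = 46 - 6 = 40)
-49*b + W(-3*G(-5, 5)*(-5)) = -49*40 + (7 - 3*1*(-5))/((-3*1*(-5))) = -1960 + (7 - 3*(-5))/((-3*(-5))) = -1960 + (7 + 15)/15 = -1960 + (1/15)*22 = -1960 + 22/15 = -29378/15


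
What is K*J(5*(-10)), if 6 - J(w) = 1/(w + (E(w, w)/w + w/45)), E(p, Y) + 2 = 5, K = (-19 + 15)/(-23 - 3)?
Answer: 277224/299351 ≈ 0.92608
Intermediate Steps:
K = 2/13 (K = -4/(-26) = -4*(-1/26) = 2/13 ≈ 0.15385)
E(p, Y) = 3 (E(p, Y) = -2 + 5 = 3)
J(w) = 6 - 1/(3/w + 46*w/45) (J(w) = 6 - 1/(w + (3/w + w/45)) = 6 - 1/(3/w + 46*w/45))
K*J(5*(-10)) = 2*(3*(270 - 75*(-10) + 92*(5*(-10))²)/(135 + 46*(5*(-10))²))/13 = 2*(3*(270 - 15*(-50) + 92*(-50)²)/(135 + 46*(-50)²))/13 = 2*(3*(270 + 750 + 92*2500)/(135 + 46*2500))/13 = 2*(3*(270 + 750 + 230000)/(135 + 115000))/13 = 2*(3*231020/115135)/13 = 2*(3*(1/115135)*231020)/13 = (2/13)*(138612/23027) = 277224/299351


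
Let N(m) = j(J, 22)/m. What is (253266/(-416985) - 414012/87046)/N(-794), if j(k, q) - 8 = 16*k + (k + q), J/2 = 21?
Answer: 3220374444343/562601582805 ≈ 5.7241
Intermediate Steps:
J = 42 (J = 2*21 = 42)
j(k, q) = 8 + q + 17*k (j(k, q) = 8 + (16*k + (k + q)) = 8 + (q + 17*k) = 8 + q + 17*k)
N(m) = 744/m (N(m) = (8 + 22 + 17*42)/m = (8 + 22 + 714)/m = 744/m)
(253266/(-416985) - 414012/87046)/N(-794) = (253266/(-416985) - 414012/87046)/((744/(-794))) = (253266*(-1/416985) - 414012*1/87046)/((744*(-1/794))) = (-84422/138995 - 207006/43523)/(-372/397) = -32447097676/6049479385*(-397/372) = 3220374444343/562601582805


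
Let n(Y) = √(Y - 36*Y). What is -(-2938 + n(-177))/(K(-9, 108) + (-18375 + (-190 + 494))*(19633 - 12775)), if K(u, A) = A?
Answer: -1469/61965405 + √6195/123930810 ≈ -2.3072e-5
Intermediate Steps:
n(Y) = √35*√(-Y) (n(Y) = √(-35*Y) = √35*√(-Y))
-(-2938 + n(-177))/(K(-9, 108) + (-18375 + (-190 + 494))*(19633 - 12775)) = -(-2938 + √35*√(-1*(-177)))/(108 + (-18375 + (-190 + 494))*(19633 - 12775)) = -(-2938 + √35*√177)/(108 + (-18375 + 304)*6858) = -(-2938 + √6195)/(108 - 18071*6858) = -(-2938 + √6195)/(108 - 123930918) = -(-2938 + √6195)/(-123930810) = -(-2938 + √6195)*(-1)/123930810 = -(1469/61965405 - √6195/123930810) = -1469/61965405 + √6195/123930810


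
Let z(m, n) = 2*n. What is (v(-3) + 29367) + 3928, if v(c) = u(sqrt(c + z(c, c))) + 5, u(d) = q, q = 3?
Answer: 33303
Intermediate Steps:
u(d) = 3
v(c) = 8 (v(c) = 3 + 5 = 8)
(v(-3) + 29367) + 3928 = (8 + 29367) + 3928 = 29375 + 3928 = 33303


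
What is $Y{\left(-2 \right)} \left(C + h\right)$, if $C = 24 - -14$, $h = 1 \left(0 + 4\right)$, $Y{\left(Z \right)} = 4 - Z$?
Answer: $252$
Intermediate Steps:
$h = 4$ ($h = 1 \cdot 4 = 4$)
$C = 38$ ($C = 24 + 14 = 38$)
$Y{\left(-2 \right)} \left(C + h\right) = \left(4 - -2\right) \left(38 + 4\right) = \left(4 + 2\right) 42 = 6 \cdot 42 = 252$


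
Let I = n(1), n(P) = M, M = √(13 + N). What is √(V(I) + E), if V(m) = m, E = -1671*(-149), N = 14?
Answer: √(248979 + 3*√3) ≈ 498.98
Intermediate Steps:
M = 3*√3 (M = √(13 + 14) = √27 = 3*√3 ≈ 5.1962)
n(P) = 3*√3
I = 3*√3 ≈ 5.1962
E = 248979
√(V(I) + E) = √(3*√3 + 248979) = √(248979 + 3*√3)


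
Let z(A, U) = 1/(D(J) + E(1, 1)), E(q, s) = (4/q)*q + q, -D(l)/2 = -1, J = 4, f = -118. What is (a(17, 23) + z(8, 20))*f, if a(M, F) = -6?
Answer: 4838/7 ≈ 691.14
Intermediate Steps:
D(l) = 2 (D(l) = -2*(-1) = 2)
E(q, s) = 4 + q
z(A, U) = ⅐ (z(A, U) = 1/(2 + (4 + 1)) = 1/(2 + 5) = 1/7 = ⅐)
(a(17, 23) + z(8, 20))*f = (-6 + ⅐)*(-118) = -41/7*(-118) = 4838/7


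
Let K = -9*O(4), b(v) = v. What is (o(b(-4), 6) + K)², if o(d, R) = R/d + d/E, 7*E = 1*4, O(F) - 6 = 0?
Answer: 15625/4 ≈ 3906.3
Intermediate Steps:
O(F) = 6 (O(F) = 6 + 0 = 6)
E = 4/7 (E = (1*4)/7 = (⅐)*4 = 4/7 ≈ 0.57143)
o(d, R) = 7*d/4 + R/d (o(d, R) = R/d + d/(4/7) = R/d + d*(7/4) = R/d + 7*d/4 = 7*d/4 + R/d)
K = -54 (K = -9*6 = -54)
(o(b(-4), 6) + K)² = (((7/4)*(-4) + 6/(-4)) - 54)² = ((-7 + 6*(-¼)) - 54)² = ((-7 - 3/2) - 54)² = (-17/2 - 54)² = (-125/2)² = 15625/4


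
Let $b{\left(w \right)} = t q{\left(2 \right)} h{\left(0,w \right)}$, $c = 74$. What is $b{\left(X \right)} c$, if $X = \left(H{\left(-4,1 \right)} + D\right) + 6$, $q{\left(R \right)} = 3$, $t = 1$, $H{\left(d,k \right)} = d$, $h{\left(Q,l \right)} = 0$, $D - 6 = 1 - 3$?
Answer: $0$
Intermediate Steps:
$D = 4$ ($D = 6 + \left(1 - 3\right) = 6 - 2 = 4$)
$X = 6$ ($X = \left(-4 + 4\right) + 6 = 0 + 6 = 6$)
$b{\left(w \right)} = 0$ ($b{\left(w \right)} = 1 \cdot 3 \cdot 0 = 3 \cdot 0 = 0$)
$b{\left(X \right)} c = 0 \cdot 74 = 0$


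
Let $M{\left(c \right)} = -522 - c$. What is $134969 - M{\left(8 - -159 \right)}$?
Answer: $135658$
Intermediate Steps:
$134969 - M{\left(8 - -159 \right)} = 134969 - \left(-522 - \left(8 - -159\right)\right) = 134969 - \left(-522 - \left(8 + 159\right)\right) = 134969 - \left(-522 - 167\right) = 134969 - -689 = 134969 + 689 = 135658$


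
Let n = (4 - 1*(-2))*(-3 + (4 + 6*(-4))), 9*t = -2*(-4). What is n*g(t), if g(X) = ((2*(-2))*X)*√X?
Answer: 2944*√2/9 ≈ 462.60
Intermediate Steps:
t = 8/9 (t = (-2*(-4))/9 = (⅑)*8 = 8/9 ≈ 0.88889)
g(X) = -4*X^(3/2) (g(X) = (-4*X)*√X = -4*X^(3/2))
n = -138 (n = (4 + 2)*(-3 + (4 - 24)) = 6*(-3 - 20) = 6*(-23) = -138)
n*g(t) = -(-552)*(8/9)^(3/2) = -(-552)*16*√2/27 = -(-2944)*√2/9 = 2944*√2/9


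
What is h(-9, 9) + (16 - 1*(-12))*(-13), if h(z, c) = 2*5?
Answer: -354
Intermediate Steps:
h(z, c) = 10
h(-9, 9) + (16 - 1*(-12))*(-13) = 10 + (16 - 1*(-12))*(-13) = 10 + (16 + 12)*(-13) = 10 + 28*(-13) = 10 - 364 = -354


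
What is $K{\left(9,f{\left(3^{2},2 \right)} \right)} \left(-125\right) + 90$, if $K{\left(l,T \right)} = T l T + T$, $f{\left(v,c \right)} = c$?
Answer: $-4660$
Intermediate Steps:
$K{\left(l,T \right)} = T + l T^{2}$ ($K{\left(l,T \right)} = l T^{2} + T = T + l T^{2}$)
$K{\left(9,f{\left(3^{2},2 \right)} \right)} \left(-125\right) + 90 = 2 \left(1 + 2 \cdot 9\right) \left(-125\right) + 90 = 2 \left(1 + 18\right) \left(-125\right) + 90 = 2 \cdot 19 \left(-125\right) + 90 = 38 \left(-125\right) + 90 = -4750 + 90 = -4660$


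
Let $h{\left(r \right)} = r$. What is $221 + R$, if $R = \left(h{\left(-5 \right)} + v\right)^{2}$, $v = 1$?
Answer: $237$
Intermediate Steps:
$R = 16$ ($R = \left(-5 + 1\right)^{2} = \left(-4\right)^{2} = 16$)
$221 + R = 221 + 16 = 237$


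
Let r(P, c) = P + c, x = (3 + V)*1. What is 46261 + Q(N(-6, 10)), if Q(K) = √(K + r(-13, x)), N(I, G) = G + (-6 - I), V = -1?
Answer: 46261 + I ≈ 46261.0 + 1.0*I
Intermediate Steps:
x = 2 (x = (3 - 1)*1 = 2*1 = 2)
N(I, G) = -6 + G - I
Q(K) = √(-11 + K) (Q(K) = √(K + (-13 + 2)) = √(K - 11) = √(-11 + K))
46261 + Q(N(-6, 10)) = 46261 + √(-11 + (-6 + 10 - 1*(-6))) = 46261 + √(-11 + (-6 + 10 + 6)) = 46261 + √(-11 + 10) = 46261 + √(-1) = 46261 + I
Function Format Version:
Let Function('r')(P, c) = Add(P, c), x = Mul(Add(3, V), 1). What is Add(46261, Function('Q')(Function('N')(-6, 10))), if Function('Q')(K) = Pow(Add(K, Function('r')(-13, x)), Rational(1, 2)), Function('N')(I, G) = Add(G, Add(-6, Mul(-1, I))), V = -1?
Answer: Add(46261, I) ≈ Add(46261., Mul(1.0000, I))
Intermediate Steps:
x = 2 (x = Mul(Add(3, -1), 1) = Mul(2, 1) = 2)
Function('N')(I, G) = Add(-6, G, Mul(-1, I))
Function('Q')(K) = Pow(Add(-11, K), Rational(1, 2)) (Function('Q')(K) = Pow(Add(K, Add(-13, 2)), Rational(1, 2)) = Pow(Add(K, -11), Rational(1, 2)) = Pow(Add(-11, K), Rational(1, 2)))
Add(46261, Function('Q')(Function('N')(-6, 10))) = Add(46261, Pow(Add(-11, Add(-6, 10, Mul(-1, -6))), Rational(1, 2))) = Add(46261, Pow(Add(-11, Add(-6, 10, 6)), Rational(1, 2))) = Add(46261, Pow(Add(-11, 10), Rational(1, 2))) = Add(46261, Pow(-1, Rational(1, 2))) = Add(46261, I)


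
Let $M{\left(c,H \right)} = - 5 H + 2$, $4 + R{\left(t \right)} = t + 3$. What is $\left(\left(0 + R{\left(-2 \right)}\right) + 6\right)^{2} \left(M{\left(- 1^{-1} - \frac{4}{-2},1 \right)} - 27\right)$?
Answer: $-270$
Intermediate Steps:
$R{\left(t \right)} = -1 + t$ ($R{\left(t \right)} = -4 + \left(t + 3\right) = -4 + \left(3 + t\right) = -1 + t$)
$M{\left(c,H \right)} = 2 - 5 H$
$\left(\left(0 + R{\left(-2 \right)}\right) + 6\right)^{2} \left(M{\left(- 1^{-1} - \frac{4}{-2},1 \right)} - 27\right) = \left(\left(0 - 3\right) + 6\right)^{2} \left(\left(2 - 5\right) - 27\right) = \left(-3 + 6\right)^{2} \left(-3 - 27\right) = 3^{2} \left(-30\right) = 9 \left(-30\right) = -270$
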